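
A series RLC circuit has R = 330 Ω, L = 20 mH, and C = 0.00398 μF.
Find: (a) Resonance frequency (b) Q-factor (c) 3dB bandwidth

Step 1 — Resonance: ω₀ = 1/√(LC) = 1/√(0.02·3.98e-09) = 1.121e+05 rad/s.
Step 2 — f₀ = ω₀/(2π) = 1.784e+04 Hz.
Step 3 — Series Q: Q = ω₀L/R = 1.121e+05·0.02/330 = 6.793.
Step 4 — Bandwidth: Δω = ω₀/Q = 1.65e+04 rad/s; BW = Δω/(2π) = 2626 Hz.

(a) f₀ = 1.784e+04 Hz  (b) Q = 6.793  (c) BW = 2626 Hz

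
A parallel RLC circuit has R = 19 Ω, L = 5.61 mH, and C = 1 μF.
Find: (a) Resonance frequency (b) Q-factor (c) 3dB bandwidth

Step 1 — Resonance: ω₀ = 1/√(LC) = 1/√(0.00561·1e-06) = 1.335e+04 rad/s.
Step 2 — f₀ = ω₀/(2π) = 2125 Hz.
Step 3 — Parallel Q: Q = R/(ω₀L) = 19/(1.335e+04·0.00561) = 0.2537.
Step 4 — Bandwidth: Δω = ω₀/Q = 5.263e+04 rad/s; BW = Δω/(2π) = 8377 Hz.

(a) f₀ = 2125 Hz  (b) Q = 0.2537  (c) BW = 8377 Hz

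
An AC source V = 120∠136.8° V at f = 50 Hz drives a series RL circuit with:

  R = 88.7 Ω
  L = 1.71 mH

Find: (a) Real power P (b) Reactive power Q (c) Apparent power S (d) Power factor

Step 1 — Angular frequency: ω = 2π·f = 2π·50 = 314.2 rad/s.
Step 2 — Component impedances:
  R: Z = R = 88.7 Ω
  L: Z = jωL = j·314.2·0.00171 = 0 + j0.5372 Ω
Step 3 — Series combination: Z_total = R + L = 88.7 + j0.5372 Ω = 88.7∠0.3° Ω.
Step 4 — Source phasor: V = 120∠136.8° V = -87.48 + j82.15 V.
Step 5 — Current: I = V / Z = -0.9806 + j0.932 A = 1.353∠136.5° A.
Step 6 — Complex power: S = V·I* = 162.3 + j0.9832 VA.
Step 7 — Real power: P = Re(S) = 162.3 W.
Step 8 — Reactive power: Q = Im(S) = 0.9832 VAR.
Step 9 — Apparent power: |S| = 162.3 VA.
Step 10 — Power factor: PF = P/|S| = 1 (lagging).

(a) P = 162.3 W  (b) Q = 0.9832 VAR  (c) S = 162.3 VA  (d) PF = 1 (lagging)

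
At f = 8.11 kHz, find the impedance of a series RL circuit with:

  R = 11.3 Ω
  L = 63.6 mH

Step 1 — Angular frequency: ω = 2π·f = 2π·8110 = 5.096e+04 rad/s.
Step 2 — Component impedances:
  R: Z = R = 11.3 Ω
  L: Z = jωL = j·5.096e+04·0.0636 = 0 + j3241 Ω
Step 3 — Series combination: Z_total = R + L = 11.3 + j3241 Ω = 3241∠89.8° Ω.

Z = 11.3 + j3241 Ω = 3241∠89.8° Ω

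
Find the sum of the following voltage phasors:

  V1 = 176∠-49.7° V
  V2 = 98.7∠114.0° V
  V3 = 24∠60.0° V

Step 1 — Convert each phasor to rectangular form:
  V1 = 176·(cos(-49.7°) + j·sin(-49.7°)) = 113.8 - j134.2 V
  V2 = 98.7·(cos(114.0°) + j·sin(114.0°)) = -40.14 + j90.17 V
  V3 = 24·(cos(60.0°) + j·sin(60.0°)) = 12 + j20.78 V
Step 2 — Sum components: V_total = 85.69 - j23.28 V.
Step 3 — Convert to polar: |V_total| = 88.8 V, ∠V_total = -15.2°.

V_total = 88.8∠-15.2° V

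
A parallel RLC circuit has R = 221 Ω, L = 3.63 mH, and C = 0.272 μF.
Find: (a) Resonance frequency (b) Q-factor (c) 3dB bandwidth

Step 1 — Resonance: ω₀ = 1/√(LC) = 1/√(0.00363·2.72e-07) = 3.182e+04 rad/s.
Step 2 — f₀ = ω₀/(2π) = 5065 Hz.
Step 3 — Parallel Q: Q = R/(ω₀L) = 221/(3.182e+04·0.00363) = 1.913.
Step 4 — Bandwidth: Δω = ω₀/Q = 1.664e+04 rad/s; BW = Δω/(2π) = 2648 Hz.

(a) f₀ = 5065 Hz  (b) Q = 1.913  (c) BW = 2648 Hz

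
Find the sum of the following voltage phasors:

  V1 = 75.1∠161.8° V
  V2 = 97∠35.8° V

Step 1 — Convert each phasor to rectangular form:
  V1 = 75.1·(cos(161.8°) + j·sin(161.8°)) = -71.34 + j23.46 V
  V2 = 97·(cos(35.8°) + j·sin(35.8°)) = 78.67 + j56.74 V
Step 2 — Sum components: V_total = 7.33 + j80.2 V.
Step 3 — Convert to polar: |V_total| = 80.53 V, ∠V_total = 84.8°.

V_total = 80.53∠84.8° V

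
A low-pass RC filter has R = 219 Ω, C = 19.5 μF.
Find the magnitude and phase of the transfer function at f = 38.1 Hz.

Step 1 — Angular frequency: ω = 2π·38.1 = 239.4 rad/s.
Step 2 — Transfer function: H(jω) = 1/(1 + jωRC).
Step 3 — Denominator: 1 + jωRC = 1 + j·239.4·219·1.95e-05 = 1 + j1.022.
Step 4 — H = 0.489 - j0.4999.
Step 5 — Magnitude: |H| = 0.6993 (-3.1 dB); phase: φ = -45.6°.

|H| = 0.6993 (-3.1 dB), φ = -45.6°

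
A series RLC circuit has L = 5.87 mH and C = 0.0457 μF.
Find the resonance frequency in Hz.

Step 1 — Resonance condition Im(Z)=0 gives ω₀ = 1/√(LC).
Step 2 — ω₀ = 1/√(0.00587·4.57e-08) = 6.106e+04 rad/s.
Step 3 — f₀ = ω₀/(2π) = 9717 Hz.

f₀ = 9717 Hz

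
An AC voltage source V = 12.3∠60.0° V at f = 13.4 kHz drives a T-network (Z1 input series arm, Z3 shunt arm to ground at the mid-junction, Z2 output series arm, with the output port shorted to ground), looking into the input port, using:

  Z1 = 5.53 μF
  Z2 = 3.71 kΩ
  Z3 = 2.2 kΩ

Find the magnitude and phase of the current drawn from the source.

Step 1 — Angular frequency: ω = 2π·f = 2π·1.34e+04 = 8.419e+04 rad/s.
Step 2 — Component impedances:
  Z1: Z = 1/(jωC) = -j/(ω·C) = 0 - j2.148 Ω
  Z2: Z = R = 3710 Ω
  Z3: Z = R = 2200 Ω
Step 3 — With the output port shorted to ground, the output series arm Z2 runs from the junction to ground; the shunt arm Z3 also runs from the junction to ground. They appear in parallel: Z3 || Z2 = 1381 Ω.
Step 4 — Series with input arm Z1: Z_in = Z1 + (Z3 || Z2) = 1381 - j2.148 Ω = 1381∠-0.1° Ω.
Step 5 — Source phasor: V = 12.3∠60.0° V = 6.15 + j10.65 V.
Step 6 — Ohm's law: I = V / Z_total = (6.15 + j10.65) / (1381 - j2.148) = 0.004441 + j0.00772 A.
Step 7 — Convert to polar: |I| = 0.008906 A, ∠I = 60.1°.

I = 0.008906∠60.1° A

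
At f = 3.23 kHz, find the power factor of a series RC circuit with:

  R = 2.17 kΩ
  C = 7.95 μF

Step 1 — Angular frequency: ω = 2π·f = 2π·3230 = 2.029e+04 rad/s.
Step 2 — Component impedances:
  R: Z = R = 2170 Ω
  C: Z = 1/(jωC) = -j/(ω·C) = 0 - j6.198 Ω
Step 3 — Series combination: Z_total = R + C = 2170 - j6.198 Ω = 2170∠-0.2° Ω.
Step 4 — Power factor: PF = cos(φ) = Re(Z)/|Z| = 2170/2170 = 1.
Step 5 — Type: Im(Z) = -6.198 ⇒ leading (phase φ = -0.2°).

PF = 1 (leading, φ = -0.2°)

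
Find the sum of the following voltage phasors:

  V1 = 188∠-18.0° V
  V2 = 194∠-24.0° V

Step 1 — Convert each phasor to rectangular form:
  V1 = 188·(cos(-18.0°) + j·sin(-18.0°)) = 178.8 - j58.1 V
  V2 = 194·(cos(-24.0°) + j·sin(-24.0°)) = 177.2 - j78.91 V
Step 2 — Sum components: V_total = 356 - j137 V.
Step 3 — Convert to polar: |V_total| = 381.5 V, ∠V_total = -21.0°.

V_total = 381.5∠-21.0° V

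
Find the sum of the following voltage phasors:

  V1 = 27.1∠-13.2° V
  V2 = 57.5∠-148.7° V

Step 1 — Convert each phasor to rectangular form:
  V1 = 27.1·(cos(-13.2°) + j·sin(-13.2°)) = 26.38 - j6.188 V
  V2 = 57.5·(cos(-148.7°) + j·sin(-148.7°)) = -49.13 - j29.87 V
Step 2 — Sum components: V_total = -22.75 - j36.06 V.
Step 3 — Convert to polar: |V_total| = 42.64 V, ∠V_total = -122.2°.

V_total = 42.64∠-122.2° V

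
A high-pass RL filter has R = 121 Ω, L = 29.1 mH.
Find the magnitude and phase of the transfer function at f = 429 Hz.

Step 1 — Angular frequency: ω = 2π·429 = 2695 rad/s.
Step 2 — Transfer function: H(jω) = jωL/(R + jωL).
Step 3 — Numerator jωL = j·78.44; denominator R + jωL = 121 + j78.44.
Step 4 — H = 0.2959 + j0.4564.
Step 5 — Magnitude: |H| = 0.544 (-5.3 dB); phase: φ = 57.0°.

|H| = 0.544 (-5.3 dB), φ = 57.0°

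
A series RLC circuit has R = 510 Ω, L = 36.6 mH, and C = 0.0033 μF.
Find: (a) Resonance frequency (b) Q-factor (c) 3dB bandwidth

Step 1 — Resonance: ω₀ = 1/√(LC) = 1/√(0.0366·3.3e-09) = 9.099e+04 rad/s.
Step 2 — f₀ = ω₀/(2π) = 1.448e+04 Hz.
Step 3 — Series Q: Q = ω₀L/R = 9.099e+04·0.0366/510 = 6.53.
Step 4 — Bandwidth: Δω = ω₀/Q = 1.393e+04 rad/s; BW = Δω/(2π) = 2218 Hz.

(a) f₀ = 1.448e+04 Hz  (b) Q = 6.53  (c) BW = 2218 Hz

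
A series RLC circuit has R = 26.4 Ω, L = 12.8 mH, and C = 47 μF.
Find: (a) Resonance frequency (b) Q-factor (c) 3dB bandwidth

Step 1 — Resonance condition Im(Z)=0 gives ω₀ = 1/√(LC).
Step 2 — ω₀ = 1/√(0.0128·4.7e-05) = 1289 rad/s.
Step 3 — f₀ = ω₀/(2π) = 205.2 Hz.
Step 4 — Series Q: Q = ω₀L/R = 1289·0.0128/26.4 = 0.6251.
Step 5 — 3dB bandwidth: Δω = ω₀/Q = 2062 rad/s; BW = Δω/(2π) = 328.3 Hz.

(a) f₀ = 205.2 Hz  (b) Q = 0.6251  (c) BW = 328.3 Hz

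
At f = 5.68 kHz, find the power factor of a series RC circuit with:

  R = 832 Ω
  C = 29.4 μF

Step 1 — Angular frequency: ω = 2π·f = 2π·5680 = 3.569e+04 rad/s.
Step 2 — Component impedances:
  R: Z = R = 832 Ω
  C: Z = 1/(jωC) = -j/(ω·C) = 0 - j0.9531 Ω
Step 3 — Series combination: Z_total = R + C = 832 - j0.9531 Ω = 832∠-0.1° Ω.
Step 4 — Power factor: PF = cos(φ) = Re(Z)/|Z| = 832/832 = 1.
Step 5 — Type: Im(Z) = -0.9531 ⇒ leading (phase φ = -0.1°).

PF = 1 (leading, φ = -0.1°)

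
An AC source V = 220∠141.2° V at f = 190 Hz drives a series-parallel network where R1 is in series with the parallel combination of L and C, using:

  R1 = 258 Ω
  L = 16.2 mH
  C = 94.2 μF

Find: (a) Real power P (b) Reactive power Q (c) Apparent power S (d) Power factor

Step 1 — Angular frequency: ω = 2π·f = 2π·190 = 1194 rad/s.
Step 2 — Component impedances:
  R1: Z = R = 258 Ω
  L: Z = jωL = j·1194·0.0162 = 0 + j19.34 Ω
  C: Z = 1/(jωC) = -j/(ω·C) = 0 - j8.892 Ω
Step 3 — Parallel branch: L || C = 1/(1/L + 1/C) = 0 - j16.46 Ω.
Step 4 — Series with R1: Z_total = R1 + (L || C) = 258 - j16.46 Ω = 258.5∠-3.7° Ω.
Step 5 — Source phasor: V = 220∠141.2° V = -171.5 + j137.9 V.
Step 6 — Current: I = V / Z = -0.6958 + j0.4899 A = 0.851∠144.9° A.
Step 7 — Complex power: S = V·I* = 186.8 - j11.92 VA.
Step 8 — Real power: P = Re(S) = 186.8 W.
Step 9 — Reactive power: Q = Im(S) = -11.92 VAR.
Step 10 — Apparent power: |S| = 187.2 VA.
Step 11 — Power factor: PF = P/|S| = 0.998 (leading).

(a) P = 186.8 W  (b) Q = -11.92 VAR  (c) S = 187.2 VA  (d) PF = 0.998 (leading)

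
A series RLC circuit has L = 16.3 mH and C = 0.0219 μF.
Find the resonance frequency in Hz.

Step 1 — Resonance condition Im(Z)=0 gives ω₀ = 1/√(LC).
Step 2 — ω₀ = 1/√(0.0163·2.19e-08) = 5.293e+04 rad/s.
Step 3 — f₀ = ω₀/(2π) = 8424 Hz.

f₀ = 8424 Hz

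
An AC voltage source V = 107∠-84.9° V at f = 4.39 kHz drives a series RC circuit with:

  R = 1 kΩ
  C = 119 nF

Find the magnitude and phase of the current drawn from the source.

Step 1 — Angular frequency: ω = 2π·f = 2π·4390 = 2.758e+04 rad/s.
Step 2 — Component impedances:
  R: Z = R = 1000 Ω
  C: Z = 1/(jωC) = -j/(ω·C) = 0 - j304.7 Ω
Step 3 — Series combination: Z_total = R + C = 1000 - j304.7 Ω = 1045∠-16.9° Ω.
Step 4 — Source phasor: V = 107∠-84.9° V = 9.512 - j106.6 V.
Step 5 — Ohm's law: I = V / Z_total = (9.512 - j106.6) / (1000 - j304.7) = 0.03842 - j0.09487 A.
Step 6 — Convert to polar: |I| = 0.1024 A, ∠I = -68.0°.

I = 0.1024∠-68.0° A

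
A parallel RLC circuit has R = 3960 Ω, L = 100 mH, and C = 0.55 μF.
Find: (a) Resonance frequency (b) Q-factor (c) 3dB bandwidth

Step 1 — Resonance: ω₀ = 1/√(LC) = 1/√(0.1·5.5e-07) = 4264 rad/s.
Step 2 — f₀ = ω₀/(2π) = 678.6 Hz.
Step 3 — Parallel Q: Q = R/(ω₀L) = 3960/(4264·0.1) = 9.287.
Step 4 — Bandwidth: Δω = ω₀/Q = 459.1 rad/s; BW = Δω/(2π) = 73.07 Hz.

(a) f₀ = 678.6 Hz  (b) Q = 9.287  (c) BW = 73.07 Hz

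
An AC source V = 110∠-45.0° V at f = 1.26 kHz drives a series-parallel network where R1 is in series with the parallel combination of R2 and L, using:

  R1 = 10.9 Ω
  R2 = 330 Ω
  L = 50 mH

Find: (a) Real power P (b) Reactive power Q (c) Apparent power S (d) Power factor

Step 1 — Angular frequency: ω = 2π·f = 2π·1260 = 7917 rad/s.
Step 2 — Component impedances:
  R1: Z = R = 10.9 Ω
  R2: Z = R = 330 Ω
  L: Z = jωL = j·7917·0.05 = 0 + j395.8 Ω
Step 3 — Parallel branch: R2 || L = 1/(1/R2 + 1/L) = 194.7 + j162.3 Ω.
Step 4 — Series with R1: Z_total = R1 + (R2 || L) = 205.6 + j162.3 Ω = 261.9∠38.3° Ω.
Step 5 — Source phasor: V = 110∠-45.0° V = 77.78 - j77.78 V.
Step 6 — Current: I = V / Z = 0.04907 - j0.4171 A = 0.4199∠-83.3° A.
Step 7 — Complex power: S = V·I* = 36.26 + j28.62 VA.
Step 8 — Real power: P = Re(S) = 36.26 W.
Step 9 — Reactive power: Q = Im(S) = 28.62 VAR.
Step 10 — Apparent power: |S| = 46.19 VA.
Step 11 — Power factor: PF = P/|S| = 0.7849 (lagging).

(a) P = 36.26 W  (b) Q = 28.62 VAR  (c) S = 46.19 VA  (d) PF = 0.7849 (lagging)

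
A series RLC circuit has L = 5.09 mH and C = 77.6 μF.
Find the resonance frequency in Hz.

Step 1 — Resonance condition Im(Z)=0 gives ω₀ = 1/√(LC).
Step 2 — ω₀ = 1/√(0.00509·7.76e-05) = 1591 rad/s.
Step 3 — f₀ = ω₀/(2π) = 253.2 Hz.

f₀ = 253.2 Hz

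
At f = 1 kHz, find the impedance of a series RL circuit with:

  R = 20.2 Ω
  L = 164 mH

Step 1 — Angular frequency: ω = 2π·f = 2π·1000 = 6283 rad/s.
Step 2 — Component impedances:
  R: Z = R = 20.2 Ω
  L: Z = jωL = j·6283·0.164 = 0 + j1030 Ω
Step 3 — Series combination: Z_total = R + L = 20.2 + j1030 Ω = 1031∠88.9° Ω.

Z = 20.2 + j1030 Ω = 1031∠88.9° Ω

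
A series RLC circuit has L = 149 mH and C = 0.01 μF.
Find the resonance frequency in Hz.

Step 1 — Resonance condition Im(Z)=0 gives ω₀ = 1/√(LC).
Step 2 — ω₀ = 1/√(0.149·1e-08) = 2.591e+04 rad/s.
Step 3 — f₀ = ω₀/(2π) = 4123 Hz.

f₀ = 4123 Hz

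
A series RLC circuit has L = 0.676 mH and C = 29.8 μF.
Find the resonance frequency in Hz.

Step 1 — Resonance condition Im(Z)=0 gives ω₀ = 1/√(LC).
Step 2 — ω₀ = 1/√(0.000676·2.98e-05) = 7046 rad/s.
Step 3 — f₀ = ω₀/(2π) = 1121 Hz.

f₀ = 1121 Hz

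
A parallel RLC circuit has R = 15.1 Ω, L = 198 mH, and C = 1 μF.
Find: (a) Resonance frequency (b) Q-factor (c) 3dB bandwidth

Step 1 — Resonance: ω₀ = 1/√(LC) = 1/√(0.198·1e-06) = 2247 rad/s.
Step 2 — f₀ = ω₀/(2π) = 357.7 Hz.
Step 3 — Parallel Q: Q = R/(ω₀L) = 15.1/(2247·0.198) = 0.03393.
Step 4 — Bandwidth: Δω = ω₀/Q = 6.623e+04 rad/s; BW = Δω/(2π) = 1.054e+04 Hz.

(a) f₀ = 357.7 Hz  (b) Q = 0.03393  (c) BW = 1.054e+04 Hz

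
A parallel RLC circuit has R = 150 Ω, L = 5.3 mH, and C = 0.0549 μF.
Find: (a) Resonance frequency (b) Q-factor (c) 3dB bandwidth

Step 1 — Resonance: ω₀ = 1/√(LC) = 1/√(0.0053·5.49e-08) = 5.862e+04 rad/s.
Step 2 — f₀ = ω₀/(2π) = 9330 Hz.
Step 3 — Parallel Q: Q = R/(ω₀L) = 150/(5.862e+04·0.0053) = 0.4828.
Step 4 — Bandwidth: Δω = ω₀/Q = 1.214e+05 rad/s; BW = Δω/(2π) = 1.933e+04 Hz.

(a) f₀ = 9330 Hz  (b) Q = 0.4828  (c) BW = 1.933e+04 Hz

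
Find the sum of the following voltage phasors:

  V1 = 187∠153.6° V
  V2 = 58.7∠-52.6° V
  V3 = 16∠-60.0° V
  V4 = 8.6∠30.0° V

Step 1 — Convert each phasor to rectangular form:
  V1 = 187·(cos(153.6°) + j·sin(153.6°)) = -167.5 + j83.15 V
  V2 = 58.7·(cos(-52.6°) + j·sin(-52.6°)) = 35.65 - j46.63 V
  V3 = 16·(cos(-60.0°) + j·sin(-60.0°)) = 8 - j13.86 V
  V4 = 8.6·(cos(30.0°) + j·sin(30.0°)) = 7.448 + j4.3 V
Step 2 — Sum components: V_total = -116.4 + j26.96 V.
Step 3 — Convert to polar: |V_total| = 119.5 V, ∠V_total = 167.0°.

V_total = 119.5∠167.0° V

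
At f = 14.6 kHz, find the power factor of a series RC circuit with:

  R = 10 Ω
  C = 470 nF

Step 1 — Angular frequency: ω = 2π·f = 2π·1.46e+04 = 9.173e+04 rad/s.
Step 2 — Component impedances:
  R: Z = R = 10 Ω
  C: Z = 1/(jωC) = -j/(ω·C) = 0 - j23.19 Ω
Step 3 — Series combination: Z_total = R + C = 10 - j23.19 Ω = 25.26∠-66.7° Ω.
Step 4 — Power factor: PF = cos(φ) = Re(Z)/|Z| = 10/25.26 = 0.3959.
Step 5 — Type: Im(Z) = -23.19 ⇒ leading (phase φ = -66.7°).

PF = 0.3959 (leading, φ = -66.7°)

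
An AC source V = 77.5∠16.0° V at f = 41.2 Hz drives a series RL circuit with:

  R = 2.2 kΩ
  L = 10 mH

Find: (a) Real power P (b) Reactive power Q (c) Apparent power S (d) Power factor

Step 1 — Angular frequency: ω = 2π·f = 2π·41.2 = 258.9 rad/s.
Step 2 — Component impedances:
  R: Z = R = 2200 Ω
  L: Z = jωL = j·258.9·0.01 = 0 + j2.589 Ω
Step 3 — Series combination: Z_total = R + L = 2200 + j2.589 Ω = 2200∠0.1° Ω.
Step 4 — Source phasor: V = 77.5∠16.0° V = 74.5 + j21.36 V.
Step 5 — Current: I = V / Z = 0.03387 + j0.00967 A = 0.03523∠15.9° A.
Step 6 — Complex power: S = V·I* = 2.73 + j0.003212 VA.
Step 7 — Real power: P = Re(S) = 2.73 W.
Step 8 — Reactive power: Q = Im(S) = 0.003212 VAR.
Step 9 — Apparent power: |S| = 2.73 VA.
Step 10 — Power factor: PF = P/|S| = 1 (lagging).

(a) P = 2.73 W  (b) Q = 0.003212 VAR  (c) S = 2.73 VA  (d) PF = 1 (lagging)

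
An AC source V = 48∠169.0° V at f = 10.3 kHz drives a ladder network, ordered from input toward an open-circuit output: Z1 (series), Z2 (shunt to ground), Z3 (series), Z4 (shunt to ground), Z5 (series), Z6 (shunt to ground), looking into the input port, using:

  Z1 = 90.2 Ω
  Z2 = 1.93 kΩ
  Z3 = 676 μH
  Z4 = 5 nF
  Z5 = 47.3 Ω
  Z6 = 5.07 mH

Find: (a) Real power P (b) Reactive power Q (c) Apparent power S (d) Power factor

Step 1 — Angular frequency: ω = 2π·f = 2π·1.03e+04 = 6.472e+04 rad/s.
Step 2 — Component impedances:
  Z1: Z = R = 90.2 Ω
  Z2: Z = R = 1930 Ω
  Z3: Z = jωL = j·6.472e+04·0.000676 = 0 + j43.75 Ω
  Z4: Z = 1/(jωC) = -j/(ω·C) = 0 - j3090 Ω
  Z5: Z = R = 47.3 Ω
  Z6: Z = jωL = j·6.472e+04·0.00507 = 0 + j328.1 Ω
Step 3 — Ladder network (open output): work backward from the far end, alternating series and parallel combinations. Z_in = 223.9 + j370.1 Ω = 432.5∠58.8° Ω.
Step 4 — Source phasor: V = 48∠169.0° V = -47.12 + j9.159 V.
Step 5 — Current: I = V / Z = -0.03827 + j0.1042 A = 0.111∠110.2° A.
Step 6 — Complex power: S = V·I* = 2.757 + j4.558 VA.
Step 7 — Real power: P = Re(S) = 2.757 W.
Step 8 — Reactive power: Q = Im(S) = 4.558 VAR.
Step 9 — Apparent power: |S| = 5.327 VA.
Step 10 — Power factor: PF = P/|S| = 0.5176 (lagging).

(a) P = 2.757 W  (b) Q = 4.558 VAR  (c) S = 5.327 VA  (d) PF = 0.5176 (lagging)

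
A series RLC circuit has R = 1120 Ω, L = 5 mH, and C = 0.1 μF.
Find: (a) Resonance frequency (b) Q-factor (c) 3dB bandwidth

Step 1 — Resonance: ω₀ = 1/√(LC) = 1/√(0.005·1e-07) = 4.472e+04 rad/s.
Step 2 — f₀ = ω₀/(2π) = 7118 Hz.
Step 3 — Series Q: Q = ω₀L/R = 4.472e+04·0.005/1120 = 0.1996.
Step 4 — Bandwidth: Δω = ω₀/Q = 2.24e+05 rad/s; BW = Δω/(2π) = 3.565e+04 Hz.

(a) f₀ = 7118 Hz  (b) Q = 0.1996  (c) BW = 3.565e+04 Hz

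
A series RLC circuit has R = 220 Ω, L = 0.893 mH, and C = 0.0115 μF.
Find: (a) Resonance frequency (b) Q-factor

Step 1 — Resonance condition Im(Z)=0 gives ω₀ = 1/√(LC).
Step 2 — ω₀ = 1/√(0.000893·1.15e-08) = 3.121e+05 rad/s.
Step 3 — f₀ = ω₀/(2π) = 4.966e+04 Hz.
Step 4 — Series Q: Q = ω₀L/R = 3.121e+05·0.000893/220 = 1.267.

(a) f₀ = 4.966e+04 Hz  (b) Q = 1.267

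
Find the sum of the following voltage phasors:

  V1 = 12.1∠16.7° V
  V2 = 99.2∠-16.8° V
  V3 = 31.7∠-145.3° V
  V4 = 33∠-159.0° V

Step 1 — Convert each phasor to rectangular form:
  V1 = 12.1·(cos(16.7°) + j·sin(16.7°)) = 11.59 + j3.477 V
  V2 = 99.2·(cos(-16.8°) + j·sin(-16.8°)) = 94.97 - j28.67 V
  V3 = 31.7·(cos(-145.3°) + j·sin(-145.3°)) = -26.06 - j18.05 V
  V4 = 33·(cos(-159.0°) + j·sin(-159.0°)) = -30.81 - j11.83 V
Step 2 — Sum components: V_total = 49.69 - j55.07 V.
Step 3 — Convert to polar: |V_total| = 74.17 V, ∠V_total = -47.9°.

V_total = 74.17∠-47.9° V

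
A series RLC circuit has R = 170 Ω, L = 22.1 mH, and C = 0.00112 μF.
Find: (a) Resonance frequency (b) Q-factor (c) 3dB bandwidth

Step 1 — Resonance condition Im(Z)=0 gives ω₀ = 1/√(LC).
Step 2 — ω₀ = 1/√(0.0221·1.12e-09) = 2.01e+05 rad/s.
Step 3 — f₀ = ω₀/(2π) = 3.199e+04 Hz.
Step 4 — Series Q: Q = ω₀L/R = 2.01e+05·0.0221/170 = 26.13.
Step 5 — 3dB bandwidth: Δω = ω₀/Q = 7692 rad/s; BW = Δω/(2π) = 1224 Hz.

(a) f₀ = 3.199e+04 Hz  (b) Q = 26.13  (c) BW = 1224 Hz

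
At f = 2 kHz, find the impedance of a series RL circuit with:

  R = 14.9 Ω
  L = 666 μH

Step 1 — Angular frequency: ω = 2π·f = 2π·2000 = 1.257e+04 rad/s.
Step 2 — Component impedances:
  R: Z = R = 14.9 Ω
  L: Z = jωL = j·1.257e+04·0.000666 = 0 + j8.369 Ω
Step 3 — Series combination: Z_total = R + L = 14.9 + j8.369 Ω = 17.09∠29.3° Ω.

Z = 14.9 + j8.369 Ω = 17.09∠29.3° Ω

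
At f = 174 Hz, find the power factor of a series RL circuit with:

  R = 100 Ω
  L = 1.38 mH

Step 1 — Angular frequency: ω = 2π·f = 2π·174 = 1093 rad/s.
Step 2 — Component impedances:
  R: Z = R = 100 Ω
  L: Z = jωL = j·1093·0.00138 = 0 + j1.509 Ω
Step 3 — Series combination: Z_total = R + L = 100 + j1.509 Ω = 100∠0.9° Ω.
Step 4 — Power factor: PF = cos(φ) = Re(Z)/|Z| = 100/100.01 = 0.9999.
Step 5 — Type: Im(Z) = 1.509 ⇒ lagging (phase φ = 0.9°).

PF = 0.9999 (lagging, φ = 0.9°)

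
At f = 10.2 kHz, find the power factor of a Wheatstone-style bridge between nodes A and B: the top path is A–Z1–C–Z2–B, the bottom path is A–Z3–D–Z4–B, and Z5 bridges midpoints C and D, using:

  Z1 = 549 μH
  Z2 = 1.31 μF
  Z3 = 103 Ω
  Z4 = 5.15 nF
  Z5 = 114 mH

Step 1 — Angular frequency: ω = 2π·f = 2π·1.02e+04 = 6.409e+04 rad/s.
Step 2 — Component impedances:
  Z1: Z = jωL = j·6.409e+04·0.000549 = 0 + j35.18 Ω
  Z2: Z = 1/(jωC) = -j/(ω·C) = 0 - j11.91 Ω
  Z3: Z = R = 103 Ω
  Z4: Z = 1/(jωC) = -j/(ω·C) = 0 - j3030 Ω
  Z5: Z = jωL = j·6.409e+04·0.114 = 0 + j7306 Ω
Step 3 — Bridge requires nodal analysis (the Z5 bridge couples midpoints C and D, so the two paths cannot be reduced to a simple series/parallel combination). Setting node B to ground and injecting 1 A at node A, the 3-node admittance system at A, C, D solves to V_A = Z_AB = 0.0008392 + j23.28 Ω = 23.28∠90.0° Ω.
Step 4 — Power factor: PF = cos(φ) = Re(Z)/|Z| = 0.000839212/23.2825 = 3.604e-05.
Step 5 — Type: Im(Z) = 23.28 ⇒ lagging (phase φ = 90.0°).

PF = 3.604e-05 (lagging, φ = 90.0°)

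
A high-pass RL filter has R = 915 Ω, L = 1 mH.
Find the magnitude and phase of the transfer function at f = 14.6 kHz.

Step 1 — Angular frequency: ω = 2π·1.46e+04 = 9.173e+04 rad/s.
Step 2 — Transfer function: H(jω) = jωL/(R + jωL).
Step 3 — Numerator jωL = j·91.73; denominator R + jωL = 915 + j91.73.
Step 4 — H = 0.009951 + j0.09926.
Step 5 — Magnitude: |H| = 0.09976 (-20.0 dB); phase: φ = 84.3°.

|H| = 0.09976 (-20.0 dB), φ = 84.3°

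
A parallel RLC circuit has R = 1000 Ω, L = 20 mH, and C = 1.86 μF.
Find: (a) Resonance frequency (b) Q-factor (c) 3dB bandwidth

Step 1 — Resonance: ω₀ = 1/√(LC) = 1/√(0.02·1.86e-06) = 5185 rad/s.
Step 2 — f₀ = ω₀/(2π) = 825.2 Hz.
Step 3 — Parallel Q: Q = R/(ω₀L) = 1000/(5185·0.02) = 9.644.
Step 4 — Bandwidth: Δω = ω₀/Q = 537.6 rad/s; BW = Δω/(2π) = 85.57 Hz.

(a) f₀ = 825.2 Hz  (b) Q = 9.644  (c) BW = 85.57 Hz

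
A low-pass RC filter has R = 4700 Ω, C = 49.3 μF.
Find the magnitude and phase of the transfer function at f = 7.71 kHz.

Step 1 — Angular frequency: ω = 2π·7710 = 4.844e+04 rad/s.
Step 2 — Transfer function: H(jω) = 1/(1 + jωRC).
Step 3 — Denominator: 1 + jωRC = 1 + j·4.844e+04·4700·4.93e-05 = 1 + j1.122e+04.
Step 4 — H = 7.937e-09 - j8.909e-05.
Step 5 — Magnitude: |H| = 8.909e-05 (-81.0 dB); phase: φ = -90.0°.

|H| = 8.909e-05 (-81.0 dB), φ = -90.0°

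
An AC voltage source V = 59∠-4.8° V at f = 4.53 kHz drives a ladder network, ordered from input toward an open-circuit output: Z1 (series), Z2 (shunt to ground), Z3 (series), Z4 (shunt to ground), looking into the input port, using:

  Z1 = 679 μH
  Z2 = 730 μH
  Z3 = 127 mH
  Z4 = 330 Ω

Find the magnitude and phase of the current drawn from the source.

Step 1 — Angular frequency: ω = 2π·f = 2π·4530 = 2.846e+04 rad/s.
Step 2 — Component impedances:
  Z1: Z = jωL = j·2.846e+04·0.000679 = 0 + j19.33 Ω
  Z2: Z = jωL = j·2.846e+04·0.00073 = 0 + j20.78 Ω
  Z3: Z = jωL = j·2.846e+04·0.127 = 0 + j3615 Ω
  Z4: Z = R = 330 Ω
Step 3 — Ladder network (open output): work backward from the far end, alternating series and parallel combinations. Z_in = 0.01069 + j39.99 Ω = 39.99∠90.0° Ω.
Step 4 — Source phasor: V = 59∠-4.8° V = 58.79 - j4.937 V.
Step 5 — Ohm's law: I = V / Z_total = (58.79 - j4.937) / (0.01069 + j39.99) = -0.1231 - j1.47 A.
Step 6 — Convert to polar: |I| = 1.476 A, ∠I = -94.8°.

I = 1.476∠-94.8° A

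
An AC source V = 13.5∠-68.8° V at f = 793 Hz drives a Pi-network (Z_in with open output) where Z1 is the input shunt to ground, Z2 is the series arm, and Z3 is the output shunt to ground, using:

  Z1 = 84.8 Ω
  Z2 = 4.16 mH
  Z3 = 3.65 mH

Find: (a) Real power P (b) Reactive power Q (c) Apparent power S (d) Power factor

Step 1 — Angular frequency: ω = 2π·f = 2π·793 = 4983 rad/s.
Step 2 — Component impedances:
  Z1: Z = R = 84.8 Ω
  Z2: Z = jωL = j·4983·0.00416 = 0 + j20.73 Ω
  Z3: Z = jωL = j·4983·0.00365 = 0 + j18.19 Ω
Step 3 — With open output, the series arm Z2 and the output shunt Z3 appear in series to ground: Z2 + Z3 = 0 + j38.91 Ω.
Step 4 — Parallel with input shunt Z1: Z_in = Z1 || (Z2 + Z3) = 14.75 + j32.14 Ω = 35.37∠65.4° Ω.
Step 5 — Source phasor: V = 13.5∠-68.8° V = 4.882 - j12.59 V.
Step 6 — Current: I = V / Z = -0.2659 - j0.2739 A = 0.3817∠-134.2° A.
Step 7 — Complex power: S = V·I* = 2.149 + j4.683 VA.
Step 8 — Real power: P = Re(S) = 2.149 W.
Step 9 — Reactive power: Q = Im(S) = 4.683 VAR.
Step 10 — Apparent power: |S| = 5.153 VA.
Step 11 — Power factor: PF = P/|S| = 0.4171 (lagging).

(a) P = 2.149 W  (b) Q = 4.683 VAR  (c) S = 5.153 VA  (d) PF = 0.4171 (lagging)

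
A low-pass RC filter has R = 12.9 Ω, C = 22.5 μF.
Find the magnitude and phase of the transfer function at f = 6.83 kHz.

Step 1 — Angular frequency: ω = 2π·6830 = 4.291e+04 rad/s.
Step 2 — Transfer function: H(jω) = 1/(1 + jωRC).
Step 3 — Denominator: 1 + jωRC = 1 + j·4.291e+04·12.9·2.25e-05 = 1 + j12.46.
Step 4 — H = 0.006404 - j0.07977.
Step 5 — Magnitude: |H| = 0.08003 (-21.9 dB); phase: φ = -85.4°.

|H| = 0.08003 (-21.9 dB), φ = -85.4°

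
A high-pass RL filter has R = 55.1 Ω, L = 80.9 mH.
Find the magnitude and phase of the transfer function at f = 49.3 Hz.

Step 1 — Angular frequency: ω = 2π·49.3 = 309.8 rad/s.
Step 2 — Transfer function: H(jω) = jωL/(R + jωL).
Step 3 — Numerator jωL = j·25.06; denominator R + jωL = 55.1 + j25.06.
Step 4 — H = 0.1714 + j0.3769.
Step 5 — Magnitude: |H| = 0.414 (-7.7 dB); phase: φ = 65.5°.

|H| = 0.414 (-7.7 dB), φ = 65.5°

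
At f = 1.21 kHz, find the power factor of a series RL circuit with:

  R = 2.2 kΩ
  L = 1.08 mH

Step 1 — Angular frequency: ω = 2π·f = 2π·1210 = 7603 rad/s.
Step 2 — Component impedances:
  R: Z = R = 2200 Ω
  L: Z = jωL = j·7603·0.00108 = 0 + j8.211 Ω
Step 3 — Series combination: Z_total = R + L = 2200 + j8.211 Ω = 2200∠0.2° Ω.
Step 4 — Power factor: PF = cos(φ) = Re(Z)/|Z| = 2200/2200 = 1.
Step 5 — Type: Im(Z) = 8.211 ⇒ lagging (phase φ = 0.2°).

PF = 1 (lagging, φ = 0.2°)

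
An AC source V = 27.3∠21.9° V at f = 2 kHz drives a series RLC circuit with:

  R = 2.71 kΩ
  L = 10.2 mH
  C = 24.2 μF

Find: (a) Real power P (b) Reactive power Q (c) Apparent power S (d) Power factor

Step 1 — Angular frequency: ω = 2π·f = 2π·2000 = 1.257e+04 rad/s.
Step 2 — Component impedances:
  R: Z = R = 2710 Ω
  L: Z = jωL = j·1.257e+04·0.0102 = 0 + j128.2 Ω
  C: Z = 1/(jωC) = -j/(ω·C) = 0 - j3.288 Ω
Step 3 — Series combination: Z_total = R + L + C = 2710 + j124.9 Ω = 2713∠2.6° Ω.
Step 4 — Source phasor: V = 27.3∠21.9° V = 25.33 + j10.18 V.
Step 5 — Current: I = V / Z = 0.0095 + j0.00332 A = 0.01006∠19.3° A.
Step 6 — Complex power: S = V·I* = 0.2744 + j0.01265 VA.
Step 7 — Real power: P = Re(S) = 0.2744 W.
Step 8 — Reactive power: Q = Im(S) = 0.01265 VAR.
Step 9 — Apparent power: |S| = 0.2747 VA.
Step 10 — Power factor: PF = P/|S| = 0.9989 (lagging).

(a) P = 0.2744 W  (b) Q = 0.01265 VAR  (c) S = 0.2747 VA  (d) PF = 0.9989 (lagging)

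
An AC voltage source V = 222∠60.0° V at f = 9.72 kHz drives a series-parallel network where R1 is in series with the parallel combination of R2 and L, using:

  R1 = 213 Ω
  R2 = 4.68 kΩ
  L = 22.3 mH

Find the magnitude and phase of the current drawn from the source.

Step 1 — Angular frequency: ω = 2π·f = 2π·9720 = 6.107e+04 rad/s.
Step 2 — Component impedances:
  R1: Z = R = 213 Ω
  R2: Z = R = 4680 Ω
  L: Z = jωL = j·6.107e+04·0.0223 = 0 + j1362 Ω
Step 3 — Parallel branch: R2 || L = 1/(1/R2 + 1/L) = 365.4 + j1256 Ω.
Step 4 — Series with R1: Z_total = R1 + (R2 || L) = 578.4 + j1256 Ω = 1382∠65.3° Ω.
Step 5 — Source phasor: V = 222∠60.0° V = 111 + j192.3 V.
Step 6 — Ohm's law: I = V / Z_total = (111 + j192.3) / (578.4 + j1256) = 0.1599 - j0.01474 A.
Step 7 — Convert to polar: |I| = 0.1606 A, ∠I = -5.3°.

I = 0.1606∠-5.3° A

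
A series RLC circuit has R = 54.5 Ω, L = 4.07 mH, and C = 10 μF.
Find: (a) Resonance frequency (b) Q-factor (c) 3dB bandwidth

Step 1 — Resonance condition Im(Z)=0 gives ω₀ = 1/√(LC).
Step 2 — ω₀ = 1/√(0.00407·1e-05) = 4957 rad/s.
Step 3 — f₀ = ω₀/(2π) = 788.9 Hz.
Step 4 — Series Q: Q = ω₀L/R = 4957·0.00407/54.5 = 0.3702.
Step 5 — 3dB bandwidth: Δω = ω₀/Q = 1.339e+04 rad/s; BW = Δω/(2π) = 2131 Hz.

(a) f₀ = 788.9 Hz  (b) Q = 0.3702  (c) BW = 2131 Hz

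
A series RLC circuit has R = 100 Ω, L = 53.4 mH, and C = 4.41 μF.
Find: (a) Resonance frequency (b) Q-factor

Step 1 — Resonance condition Im(Z)=0 gives ω₀ = 1/√(LC).
Step 2 — ω₀ = 1/√(0.0534·4.41e-06) = 2061 rad/s.
Step 3 — f₀ = ω₀/(2π) = 328 Hz.
Step 4 — Series Q: Q = ω₀L/R = 2061·0.0534/100 = 1.1.

(a) f₀ = 328 Hz  (b) Q = 1.1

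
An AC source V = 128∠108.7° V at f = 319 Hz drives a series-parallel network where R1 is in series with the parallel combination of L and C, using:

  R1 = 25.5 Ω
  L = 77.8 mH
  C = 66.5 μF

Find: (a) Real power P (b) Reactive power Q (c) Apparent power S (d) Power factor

Step 1 — Angular frequency: ω = 2π·f = 2π·319 = 2004 rad/s.
Step 2 — Component impedances:
  R1: Z = R = 25.5 Ω
  L: Z = jωL = j·2004·0.0778 = 0 + j155.9 Ω
  C: Z = 1/(jωC) = -j/(ω·C) = 0 - j7.503 Ω
Step 3 — Parallel branch: L || C = 1/(1/L + 1/C) = 0 - j7.882 Ω.
Step 4 — Series with R1: Z_total = R1 + (L || C) = 25.5 - j7.882 Ω = 26.69∠-17.2° Ω.
Step 5 — Source phasor: V = 128∠108.7° V = -41.04 + j121.2 V.
Step 6 — Current: I = V / Z = -2.81 + j3.886 A = 4.796∠125.9° A.
Step 7 — Complex power: S = V·I* = 586.5 - j181.3 VA.
Step 8 — Real power: P = Re(S) = 586.5 W.
Step 9 — Reactive power: Q = Im(S) = -181.3 VAR.
Step 10 — Apparent power: |S| = 613.9 VA.
Step 11 — Power factor: PF = P/|S| = 0.9554 (leading).

(a) P = 586.5 W  (b) Q = -181.3 VAR  (c) S = 613.9 VA  (d) PF = 0.9554 (leading)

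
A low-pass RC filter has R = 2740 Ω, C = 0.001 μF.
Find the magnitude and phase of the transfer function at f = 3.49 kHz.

Step 1 — Angular frequency: ω = 2π·3490 = 2.193e+04 rad/s.
Step 2 — Transfer function: H(jω) = 1/(1 + jωRC).
Step 3 — Denominator: 1 + jωRC = 1 + j·2.193e+04·2740·1e-09 = 1 + j0.06008.
Step 4 — H = 0.9964 - j0.05987.
Step 5 — Magnitude: |H| = 0.9982 (-0.0 dB); phase: φ = -3.4°.

|H| = 0.9982 (-0.0 dB), φ = -3.4°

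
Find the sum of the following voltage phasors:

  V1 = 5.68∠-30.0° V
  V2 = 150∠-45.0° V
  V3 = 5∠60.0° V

Step 1 — Convert each phasor to rectangular form:
  V1 = 5.68·(cos(-30.0°) + j·sin(-30.0°)) = 4.919 - j2.84 V
  V2 = 150·(cos(-45.0°) + j·sin(-45.0°)) = 106.1 - j106.1 V
  V3 = 5·(cos(60.0°) + j·sin(60.0°)) = 2.5 + j4.33 V
Step 2 — Sum components: V_total = 113.5 - j104.6 V.
Step 3 — Convert to polar: |V_total| = 154.3 V, ∠V_total = -42.7°.

V_total = 154.3∠-42.7° V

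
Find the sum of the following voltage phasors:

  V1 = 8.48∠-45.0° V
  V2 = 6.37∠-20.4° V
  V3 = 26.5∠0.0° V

Step 1 — Convert each phasor to rectangular form:
  V1 = 8.48·(cos(-45.0°) + j·sin(-45.0°)) = 5.996 - j5.996 V
  V2 = 6.37·(cos(-20.4°) + j·sin(-20.4°)) = 5.97 - j2.22 V
  V3 = 26.5·(cos(0.0°) + j·sin(0.0°)) = 26.5 V
Step 2 — Sum components: V_total = 38.47 - j8.217 V.
Step 3 — Convert to polar: |V_total| = 39.33 V, ∠V_total = -12.1°.

V_total = 39.33∠-12.1° V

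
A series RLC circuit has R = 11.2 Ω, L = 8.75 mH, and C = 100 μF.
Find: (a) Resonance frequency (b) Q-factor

Step 1 — Resonance condition Im(Z)=0 gives ω₀ = 1/√(LC).
Step 2 — ω₀ = 1/√(0.00875·0.0001) = 1069 rad/s.
Step 3 — f₀ = ω₀/(2π) = 170.1 Hz.
Step 4 — Series Q: Q = ω₀L/R = 1069·0.00875/11.2 = 0.8352.

(a) f₀ = 170.1 Hz  (b) Q = 0.8352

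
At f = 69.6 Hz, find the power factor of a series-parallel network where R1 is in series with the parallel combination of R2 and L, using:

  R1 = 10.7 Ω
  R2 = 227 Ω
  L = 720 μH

Step 1 — Angular frequency: ω = 2π·f = 2π·69.6 = 437.3 rad/s.
Step 2 — Component impedances:
  R1: Z = R = 10.7 Ω
  R2: Z = R = 227 Ω
  L: Z = jωL = j·437.3·0.00072 = 0 + j0.3149 Ω
Step 3 — Parallel branch: R2 || L = 1/(1/R2 + 1/L) = 0.0004367 + j0.3149 Ω.
Step 4 — Series with R1: Z_total = R1 + (R2 || L) = 10.7 + j0.3149 Ω = 10.71∠1.7° Ω.
Step 5 — Power factor: PF = cos(φ) = Re(Z)/|Z| = 10.7004/10.7051 = 0.9996.
Step 6 — Type: Im(Z) = 0.3149 ⇒ lagging (phase φ = 1.7°).

PF = 0.9996 (lagging, φ = 1.7°)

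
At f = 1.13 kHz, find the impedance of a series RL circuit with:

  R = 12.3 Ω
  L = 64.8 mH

Step 1 — Angular frequency: ω = 2π·f = 2π·1130 = 7100 rad/s.
Step 2 — Component impedances:
  R: Z = R = 12.3 Ω
  L: Z = jωL = j·7100·0.0648 = 0 + j460.1 Ω
Step 3 — Series combination: Z_total = R + L = 12.3 + j460.1 Ω = 460.2∠88.5° Ω.

Z = 12.3 + j460.1 Ω = 460.2∠88.5° Ω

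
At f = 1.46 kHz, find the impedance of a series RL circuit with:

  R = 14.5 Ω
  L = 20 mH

Step 1 — Angular frequency: ω = 2π·f = 2π·1460 = 9173 rad/s.
Step 2 — Component impedances:
  R: Z = R = 14.5 Ω
  L: Z = jωL = j·9173·0.02 = 0 + j183.5 Ω
Step 3 — Series combination: Z_total = R + L = 14.5 + j183.5 Ω = 184∠85.5° Ω.

Z = 14.5 + j183.5 Ω = 184∠85.5° Ω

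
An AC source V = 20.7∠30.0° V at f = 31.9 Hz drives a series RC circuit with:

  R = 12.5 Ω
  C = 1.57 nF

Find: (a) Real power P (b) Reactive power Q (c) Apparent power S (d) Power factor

Step 1 — Angular frequency: ω = 2π·f = 2π·31.9 = 200.4 rad/s.
Step 2 — Component impedances:
  R: Z = R = 12.5 Ω
  C: Z = 1/(jωC) = -j/(ω·C) = 0 - j3.178e+06 Ω
Step 3 — Series combination: Z_total = R + C = 12.5 - j3.178e+06 Ω = 3.178e+06∠-90.0° Ω.
Step 4 — Source phasor: V = 20.7∠30.0° V = 17.93 + j10.35 V.
Step 5 — Current: I = V / Z = -3.257e-06 + j5.641e-06 A = 6.514e-06∠120.0° A.
Step 6 — Complex power: S = V·I* = 5.304e-10 - j0.0001348 VA.
Step 7 — Real power: P = Re(S) = 5.304e-10 W.
Step 8 — Reactive power: Q = Im(S) = -0.0001348 VAR.
Step 9 — Apparent power: |S| = 0.0001348 VA.
Step 10 — Power factor: PF = P/|S| = 3.934e-06 (leading).

(a) P = 5.304e-10 W  (b) Q = -0.0001348 VAR  (c) S = 0.0001348 VA  (d) PF = 3.934e-06 (leading)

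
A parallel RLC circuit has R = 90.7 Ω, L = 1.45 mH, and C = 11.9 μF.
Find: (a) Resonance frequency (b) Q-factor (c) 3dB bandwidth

Step 1 — Resonance: ω₀ = 1/√(LC) = 1/√(0.00145·1.19e-05) = 7613 rad/s.
Step 2 — f₀ = ω₀/(2π) = 1212 Hz.
Step 3 — Parallel Q: Q = R/(ω₀L) = 90.7/(7613·0.00145) = 8.217.
Step 4 — Bandwidth: Δω = ω₀/Q = 926.5 rad/s; BW = Δω/(2π) = 147.5 Hz.

(a) f₀ = 1212 Hz  (b) Q = 8.217  (c) BW = 147.5 Hz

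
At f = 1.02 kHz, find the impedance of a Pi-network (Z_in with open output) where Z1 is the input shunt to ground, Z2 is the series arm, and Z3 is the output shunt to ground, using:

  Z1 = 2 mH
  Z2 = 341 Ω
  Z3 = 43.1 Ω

Step 1 — Angular frequency: ω = 2π·f = 2π·1020 = 6409 rad/s.
Step 2 — Component impedances:
  Z1: Z = jωL = j·6409·0.002 = 0 + j12.82 Ω
  Z2: Z = R = 341 Ω
  Z3: Z = R = 43.1 Ω
Step 3 — With open output, the series arm Z2 and the output shunt Z3 appear in series to ground: Z2 + Z3 = 384.1 Ω.
Step 4 — Parallel with input shunt Z1: Z_in = Z1 || (Z2 + Z3) = 0.4273 + j12.8 Ω = 12.81∠88.1° Ω.

Z = 0.4273 + j12.8 Ω = 12.81∠88.1° Ω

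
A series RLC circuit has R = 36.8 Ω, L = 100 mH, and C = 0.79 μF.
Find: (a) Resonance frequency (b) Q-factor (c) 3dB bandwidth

Step 1 — Resonance condition Im(Z)=0 gives ω₀ = 1/√(LC).
Step 2 — ω₀ = 1/√(0.1·7.9e-07) = 3558 rad/s.
Step 3 — f₀ = ω₀/(2π) = 566.2 Hz.
Step 4 — Series Q: Q = ω₀L/R = 3558·0.1/36.8 = 9.668.
Step 5 — 3dB bandwidth: Δω = ω₀/Q = 368 rad/s; BW = Δω/(2π) = 58.57 Hz.

(a) f₀ = 566.2 Hz  (b) Q = 9.668  (c) BW = 58.57 Hz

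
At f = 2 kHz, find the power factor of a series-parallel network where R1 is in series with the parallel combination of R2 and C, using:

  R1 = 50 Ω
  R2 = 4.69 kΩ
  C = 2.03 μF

Step 1 — Angular frequency: ω = 2π·f = 2π·2000 = 1.257e+04 rad/s.
Step 2 — Component impedances:
  R1: Z = R = 50 Ω
  R2: Z = R = 4690 Ω
  C: Z = 1/(jωC) = -j/(ω·C) = 0 - j39.2 Ω
Step 3 — Parallel branch: R2 || C = 1/(1/R2 + 1/C) = 0.3276 - j39.2 Ω.
Step 4 — Series with R1: Z_total = R1 + (R2 || C) = 50.33 - j39.2 Ω = 63.79∠-37.9° Ω.
Step 5 — Power factor: PF = cos(φ) = Re(Z)/|Z| = 50.3276/63.7915 = 0.7889.
Step 6 — Type: Im(Z) = -39.2 ⇒ leading (phase φ = -37.9°).

PF = 0.7889 (leading, φ = -37.9°)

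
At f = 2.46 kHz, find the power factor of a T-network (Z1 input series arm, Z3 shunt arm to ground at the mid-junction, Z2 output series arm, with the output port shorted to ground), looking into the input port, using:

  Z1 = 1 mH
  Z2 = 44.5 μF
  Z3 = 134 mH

Step 1 — Angular frequency: ω = 2π·f = 2π·2460 = 1.546e+04 rad/s.
Step 2 — Component impedances:
  Z1: Z = jωL = j·1.546e+04·0.001 = 0 + j15.46 Ω
  Z2: Z = 1/(jωC) = -j/(ω·C) = 0 - j1.454 Ω
  Z3: Z = jωL = j·1.546e+04·0.134 = 0 + j2071 Ω
Step 3 — With the output port shorted to ground, the output series arm Z2 runs from the junction to ground; the shunt arm Z3 also runs from the junction to ground. They appear in parallel: Z3 || Z2 = 0 - j1.455 Ω.
Step 4 — Series with input arm Z1: Z_in = Z1 + (Z3 || Z2) = 0 + j14 Ω = 14∠90.0° Ω.
Step 5 — Power factor: PF = cos(φ) = Re(Z)/|Z| = 0/14 = 0.
Step 6 — Type: Im(Z) = 14 ⇒ lagging (phase φ = 90.0°).

PF = 0 (lagging, φ = 90.0°)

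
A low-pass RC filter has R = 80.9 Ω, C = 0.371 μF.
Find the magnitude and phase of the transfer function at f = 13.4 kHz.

Step 1 — Angular frequency: ω = 2π·1.34e+04 = 8.419e+04 rad/s.
Step 2 — Transfer function: H(jω) = 1/(1 + jωRC).
Step 3 — Denominator: 1 + jωRC = 1 + j·8.419e+04·80.9·3.71e-07 = 1 + j2.527.
Step 4 — H = 0.1354 - j0.3421.
Step 5 — Magnitude: |H| = 0.368 (-8.7 dB); phase: φ = -68.4°.

|H| = 0.368 (-8.7 dB), φ = -68.4°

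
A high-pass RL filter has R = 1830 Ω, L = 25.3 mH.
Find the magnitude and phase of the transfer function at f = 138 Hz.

Step 1 — Angular frequency: ω = 2π·138 = 867.1 rad/s.
Step 2 — Transfer function: H(jω) = jωL/(R + jωL).
Step 3 — Numerator jωL = j·21.94; denominator R + jωL = 1830 + j21.94.
Step 4 — H = 0.0001437 + j0.01199.
Step 5 — Magnitude: |H| = 0.01199 (-38.4 dB); phase: φ = 89.3°.

|H| = 0.01199 (-38.4 dB), φ = 89.3°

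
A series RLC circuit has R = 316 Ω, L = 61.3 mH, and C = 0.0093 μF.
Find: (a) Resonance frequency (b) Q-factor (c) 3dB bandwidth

Step 1 — Resonance: ω₀ = 1/√(LC) = 1/√(0.0613·9.3e-09) = 4.188e+04 rad/s.
Step 2 — f₀ = ω₀/(2π) = 6666 Hz.
Step 3 — Series Q: Q = ω₀L/R = 4.188e+04·0.0613/316 = 8.125.
Step 4 — Bandwidth: Δω = ω₀/Q = 5155 rad/s; BW = Δω/(2π) = 820.4 Hz.

(a) f₀ = 6666 Hz  (b) Q = 8.125  (c) BW = 820.4 Hz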